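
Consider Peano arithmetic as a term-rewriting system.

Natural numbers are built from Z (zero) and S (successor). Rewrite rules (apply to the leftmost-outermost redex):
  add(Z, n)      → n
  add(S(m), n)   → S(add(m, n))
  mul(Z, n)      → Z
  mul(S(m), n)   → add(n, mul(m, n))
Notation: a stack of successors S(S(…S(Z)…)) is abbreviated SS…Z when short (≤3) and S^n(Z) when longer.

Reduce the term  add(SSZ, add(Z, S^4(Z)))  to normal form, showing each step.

Answer: normal form = S^6(Z)  (in 4 steps)

Reduction:
  start: add(SSZ, add(Z, S^4(Z)))
  step 1: S(add(SZ, add(Z, S^4(Z))))
  step 2: S(S(add(Z, add(Z, S^4(Z)))))
  step 3: S(S(add(Z, S^4(Z))))
  step 4: S^6(Z)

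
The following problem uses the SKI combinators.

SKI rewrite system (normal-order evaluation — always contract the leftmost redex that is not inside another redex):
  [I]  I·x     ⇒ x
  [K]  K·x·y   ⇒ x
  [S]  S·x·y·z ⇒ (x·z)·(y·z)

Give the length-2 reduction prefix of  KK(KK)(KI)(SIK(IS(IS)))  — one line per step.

Answer: after 2 steps: KI

Reduction:
  start: KK(KK)(KI)(SIK(IS(IS)))
  →1  K(KI)(SIK(IS(IS)))
  →2  KI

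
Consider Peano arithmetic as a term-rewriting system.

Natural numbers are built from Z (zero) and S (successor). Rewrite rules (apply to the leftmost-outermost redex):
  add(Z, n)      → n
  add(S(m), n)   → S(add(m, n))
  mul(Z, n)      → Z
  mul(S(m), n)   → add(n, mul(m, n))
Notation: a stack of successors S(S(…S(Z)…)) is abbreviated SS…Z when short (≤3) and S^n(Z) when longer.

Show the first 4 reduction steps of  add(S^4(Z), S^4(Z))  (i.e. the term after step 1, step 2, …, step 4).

  start: add(S^4(Z), S^4(Z))
  →1  S(add(SSSZ, S^4(Z)))
  →2  S(S(add(SSZ, S^4(Z))))
  →3  S(S(S(add(SZ, S^4(Z)))))
  →4  S(S(S(S(add(Z, S^4(Z))))))

Answer: after 4 steps: S(S(S(S(add(Z, S^4(Z))))))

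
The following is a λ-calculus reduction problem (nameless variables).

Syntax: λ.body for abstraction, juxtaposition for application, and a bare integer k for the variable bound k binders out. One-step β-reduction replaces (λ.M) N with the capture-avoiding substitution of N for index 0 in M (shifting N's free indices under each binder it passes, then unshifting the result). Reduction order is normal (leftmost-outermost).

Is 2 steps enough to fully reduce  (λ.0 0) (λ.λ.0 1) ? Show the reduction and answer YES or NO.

  start: (λ.0 0) (λ.λ.0 1)
  [1] (λ.λ.0 1) (λ.λ.0 1)
  [2] λ.0 (λ.λ.0 1)

Answer: YES — reaches normal form λ.0 (λ.λ.0 1) in 2 ≤ 2 steps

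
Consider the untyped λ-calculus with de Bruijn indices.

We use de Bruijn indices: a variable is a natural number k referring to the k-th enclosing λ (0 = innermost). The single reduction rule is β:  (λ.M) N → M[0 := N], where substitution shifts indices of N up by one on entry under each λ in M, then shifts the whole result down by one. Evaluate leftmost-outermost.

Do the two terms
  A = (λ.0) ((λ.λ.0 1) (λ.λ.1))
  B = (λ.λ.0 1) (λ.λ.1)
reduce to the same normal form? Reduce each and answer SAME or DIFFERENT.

Term A:
  start: (λ.0) ((λ.λ.0 1) (λ.λ.1))
  step 1: (λ.λ.0 1) (λ.λ.1)
  step 2: λ.0 (λ.λ.1)

Term B:
  start: (λ.λ.0 1) (λ.λ.1)
  step 1: λ.0 (λ.λ.1)

Answer: SAME — A ⇓ λ.0 (λ.λ.1), B ⇓ λ.0 (λ.λ.1)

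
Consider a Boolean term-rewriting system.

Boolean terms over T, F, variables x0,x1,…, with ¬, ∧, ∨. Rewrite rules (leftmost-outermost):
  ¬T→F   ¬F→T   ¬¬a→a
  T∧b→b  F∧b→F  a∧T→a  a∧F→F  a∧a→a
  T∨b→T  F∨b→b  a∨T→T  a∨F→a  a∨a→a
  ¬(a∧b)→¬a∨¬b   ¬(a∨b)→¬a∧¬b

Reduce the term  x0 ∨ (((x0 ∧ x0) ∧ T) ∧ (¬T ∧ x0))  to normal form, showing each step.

  start: x0 ∨ (((x0 ∧ x0) ∧ T) ∧ (¬T ∧ x0))
  →1  x0 ∨ ((x0 ∧ x0) ∧ (¬T ∧ x0))
  →2  x0 ∨ (x0 ∧ (¬T ∧ x0))
  →3  x0 ∨ (x0 ∧ (F ∧ x0))
  →4  x0 ∨ (x0 ∧ F)
  →5  x0 ∨ F
  →6  x0

Answer: normal form = x0  (in 6 steps)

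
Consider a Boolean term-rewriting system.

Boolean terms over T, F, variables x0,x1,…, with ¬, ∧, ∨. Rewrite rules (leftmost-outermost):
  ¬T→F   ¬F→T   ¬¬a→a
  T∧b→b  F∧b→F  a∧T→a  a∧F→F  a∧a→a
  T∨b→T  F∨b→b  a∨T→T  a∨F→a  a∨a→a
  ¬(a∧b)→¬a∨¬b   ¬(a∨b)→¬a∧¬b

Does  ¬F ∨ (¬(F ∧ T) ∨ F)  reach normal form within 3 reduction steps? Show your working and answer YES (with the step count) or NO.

Answer: YES — reaches normal form T in 2 ≤ 3 steps

Reduction:
  start: ¬F ∨ (¬(F ∧ T) ∨ F)
  step 1: T ∨ (¬(F ∧ T) ∨ F)
  step 2: T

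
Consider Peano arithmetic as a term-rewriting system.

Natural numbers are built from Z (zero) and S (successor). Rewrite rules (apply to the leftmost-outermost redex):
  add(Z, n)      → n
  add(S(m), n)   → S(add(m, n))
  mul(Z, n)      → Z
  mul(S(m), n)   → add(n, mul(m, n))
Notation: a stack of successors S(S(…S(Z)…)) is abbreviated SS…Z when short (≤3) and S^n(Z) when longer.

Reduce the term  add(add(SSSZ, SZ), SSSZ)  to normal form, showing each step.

Answer: normal form = S^7(Z)  (in 9 steps)

Working:
  start: add(add(SSSZ, SZ), SSSZ)
  →1  add(S(add(SSZ, SZ)), SSSZ)
  →2  S(add(add(SSZ, SZ), SSSZ))
  →3  S(add(S(add(SZ, SZ)), SSSZ))
  →4  S(S(add(add(SZ, SZ), SSSZ)))
  →5  S(S(add(S(add(Z, SZ)), SSSZ)))
  →6  S(S(S(add(add(Z, SZ), SSSZ))))
  →7  S(S(S(add(SZ, SSSZ))))
  →8  S(S(S(S(add(Z, SSSZ)))))
  →9  S^7(Z)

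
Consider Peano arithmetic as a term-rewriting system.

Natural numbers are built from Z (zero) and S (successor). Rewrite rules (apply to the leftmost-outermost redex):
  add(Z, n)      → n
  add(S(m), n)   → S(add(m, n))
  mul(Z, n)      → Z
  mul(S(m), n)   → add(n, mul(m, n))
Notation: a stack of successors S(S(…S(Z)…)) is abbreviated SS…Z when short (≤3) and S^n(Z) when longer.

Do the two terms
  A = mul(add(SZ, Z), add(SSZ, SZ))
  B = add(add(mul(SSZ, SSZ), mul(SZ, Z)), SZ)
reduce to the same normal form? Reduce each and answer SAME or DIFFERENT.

Answer: DIFFERENT — A ⇓ SSSZ, B ⇓ S^5(Z)

Reduction:
Term A:
  start: mul(add(SZ, Z), add(SSZ, SZ))
  [1] mul(S(add(Z, Z)), add(SSZ, SZ))
  [2] add(add(SSZ, SZ), mul(add(Z, Z), add(SSZ, SZ)))
  [3] add(S(add(SZ, SZ)), mul(add(Z, Z), add(SSZ, SZ)))
  [4] S(add(add(SZ, SZ), mul(add(Z, Z), add(SSZ, SZ))))
  [5] S(add(S(add(Z, SZ)), mul(add(Z, Z), add(SSZ, SZ))))
  [6] S(S(add(add(Z, SZ), mul(add(Z, Z), add(SSZ, SZ)))))
  [7] S(S(add(SZ, mul(add(Z, Z), add(SSZ, SZ)))))
  [8] S(S(S(add(Z, mul(add(Z, Z), add(SSZ, SZ))))))
  [9] S(S(S(mul(add(Z, Z), add(SSZ, SZ)))))
  [10] S(S(S(mul(Z, add(SSZ, SZ)))))
  [11] SSSZ

Term B:
  start: add(add(mul(SSZ, SSZ), mul(SZ, Z)), SZ)
  [1] add(add(add(SSZ, mul(SZ, SSZ)), mul(SZ, Z)), SZ)
  [2] add(add(S(add(SZ, mul(SZ, SSZ))), mul(SZ, Z)), SZ)
  [3] add(S(add(add(SZ, mul(SZ, SSZ)), mul(SZ, Z))), SZ)
  [4] S(add(add(add(SZ, mul(SZ, SSZ)), mul(SZ, Z)), SZ))
  [5] S(add(add(S(add(Z, mul(SZ, SSZ))), mul(SZ, Z)), SZ))
  [6] S(add(S(add(add(Z, mul(SZ, SSZ)), mul(SZ, Z))), SZ))
  [7] S(S(add(add(add(Z, mul(SZ, SSZ)), mul(SZ, Z)), SZ)))
  [8] S(S(add(add(mul(SZ, SSZ), mul(SZ, Z)), SZ)))
  [9] S(S(add(add(add(SSZ, mul(Z, SSZ)), mul(SZ, Z)), SZ)))
  [10] S(S(add(add(S(add(SZ, mul(Z, SSZ))), mul(SZ, Z)), SZ)))
  [11] S(S(add(S(add(add(SZ, mul(Z, SSZ)), mul(SZ, Z))), SZ)))
  [12] S(S(S(add(add(add(SZ, mul(Z, SSZ)), mul(SZ, Z)), SZ))))
  [13] S(S(S(add(add(S(add(Z, mul(Z, SSZ))), mul(SZ, Z)), SZ))))
  [14] S(S(S(add(S(add(add(Z, mul(Z, SSZ)), mul(SZ, Z))), SZ))))
  [15] S(S(S(S(add(add(add(Z, mul(Z, SSZ)), mul(SZ, Z)), SZ)))))
  [16] S(S(S(S(add(add(mul(Z, SSZ), mul(SZ, Z)), SZ)))))
  [17] S(S(S(S(add(add(Z, mul(SZ, Z)), SZ)))))
  [18] S(S(S(S(add(mul(SZ, Z), SZ)))))
  [19] S(S(S(S(add(add(Z, mul(Z, Z)), SZ)))))
  [20] S(S(S(S(add(mul(Z, Z), SZ)))))
  [21] S(S(S(S(add(Z, SZ)))))
  [22] S^5(Z)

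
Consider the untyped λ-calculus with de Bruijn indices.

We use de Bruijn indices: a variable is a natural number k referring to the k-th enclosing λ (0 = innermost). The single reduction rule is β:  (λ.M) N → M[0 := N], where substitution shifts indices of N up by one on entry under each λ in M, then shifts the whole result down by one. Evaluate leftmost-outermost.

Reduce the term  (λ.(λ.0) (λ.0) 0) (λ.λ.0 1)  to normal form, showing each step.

  start: (λ.(λ.0) (λ.0) 0) (λ.λ.0 1)
  [1] (λ.0) (λ.0) (λ.λ.0 1)
  [2] (λ.0) (λ.λ.0 1)
  [3] λ.λ.0 1

Answer: normal form = λ.λ.0 1  (in 3 steps)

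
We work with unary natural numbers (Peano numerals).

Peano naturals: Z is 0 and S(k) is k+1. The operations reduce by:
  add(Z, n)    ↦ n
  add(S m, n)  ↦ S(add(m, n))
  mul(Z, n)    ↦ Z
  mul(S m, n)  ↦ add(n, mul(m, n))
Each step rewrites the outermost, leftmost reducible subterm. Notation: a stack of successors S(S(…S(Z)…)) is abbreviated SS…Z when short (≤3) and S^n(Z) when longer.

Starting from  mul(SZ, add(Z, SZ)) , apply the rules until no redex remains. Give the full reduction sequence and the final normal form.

  start: mul(SZ, add(Z, SZ))
  [1] add(add(Z, SZ), mul(Z, add(Z, SZ)))
  [2] add(SZ, mul(Z, add(Z, SZ)))
  [3] S(add(Z, mul(Z, add(Z, SZ))))
  [4] S(mul(Z, add(Z, SZ)))
  [5] SZ

Answer: normal form = SZ  (in 5 steps)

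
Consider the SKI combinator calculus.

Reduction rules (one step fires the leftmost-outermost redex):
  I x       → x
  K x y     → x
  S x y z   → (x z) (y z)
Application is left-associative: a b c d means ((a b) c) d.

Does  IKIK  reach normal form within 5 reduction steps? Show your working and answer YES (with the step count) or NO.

Answer: YES — reaches normal form I in 2 ≤ 5 steps

Working:
  start: IKIK
  [1] KIK
  [2] I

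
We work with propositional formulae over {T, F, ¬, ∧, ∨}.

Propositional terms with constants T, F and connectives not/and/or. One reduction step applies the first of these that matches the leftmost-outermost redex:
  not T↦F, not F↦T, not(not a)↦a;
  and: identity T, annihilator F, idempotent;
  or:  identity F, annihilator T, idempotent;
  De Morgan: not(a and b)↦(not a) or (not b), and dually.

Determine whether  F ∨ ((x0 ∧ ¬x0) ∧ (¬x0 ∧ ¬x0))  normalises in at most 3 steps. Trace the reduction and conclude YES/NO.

Answer: YES — reaches normal form (x0 ∧ ¬x0) ∧ ¬x0 in 2 ≤ 3 steps

Working:
  start: F ∨ ((x0 ∧ ¬x0) ∧ (¬x0 ∧ ¬x0))
  [1] (x0 ∧ ¬x0) ∧ (¬x0 ∧ ¬x0)
  [2] (x0 ∧ ¬x0) ∧ ¬x0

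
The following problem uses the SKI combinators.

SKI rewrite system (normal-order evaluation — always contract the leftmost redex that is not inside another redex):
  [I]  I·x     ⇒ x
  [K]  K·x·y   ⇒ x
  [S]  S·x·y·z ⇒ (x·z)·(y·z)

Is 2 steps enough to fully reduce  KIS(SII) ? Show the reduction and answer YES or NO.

Answer: YES — reaches normal form SII in 2 ≤ 2 steps

Reduction:
  start: KIS(SII)
  [1] I(SII)
  [2] SII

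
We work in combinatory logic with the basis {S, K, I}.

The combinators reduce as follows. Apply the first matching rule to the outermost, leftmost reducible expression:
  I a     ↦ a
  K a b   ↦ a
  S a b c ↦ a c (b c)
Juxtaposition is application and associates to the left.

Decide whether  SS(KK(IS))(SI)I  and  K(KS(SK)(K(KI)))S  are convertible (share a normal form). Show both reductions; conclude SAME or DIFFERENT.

Term A:
  start: SS(KK(IS))(SI)I
  →1  S(SI)(KK(IS)(SI))I
  →2  SII(KK(IS)(SI)I)
  →3  I(KK(IS)(SI)I)(I(KK(IS)(SI)I))
  →4  KK(IS)(SI)I(I(KK(IS)(SI)I))
  →5  K(SI)I(I(KK(IS)(SI)I))
  →6  SI(I(KK(IS)(SI)I))
  →7  SI(KK(IS)(SI)I)
  →8  SI(K(SI)I)
  →9  SI(SI)

Term B:
  start: K(KS(SK)(K(KI)))S
  →1  KS(SK)(K(KI))
  →2  S(K(KI))

Answer: DIFFERENT — A ⇓ SI(SI), B ⇓ S(K(KI))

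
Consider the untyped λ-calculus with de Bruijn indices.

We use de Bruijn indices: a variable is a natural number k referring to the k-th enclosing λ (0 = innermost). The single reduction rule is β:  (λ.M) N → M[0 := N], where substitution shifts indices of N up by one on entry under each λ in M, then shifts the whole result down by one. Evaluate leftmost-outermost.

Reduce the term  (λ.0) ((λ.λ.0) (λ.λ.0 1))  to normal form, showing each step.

  start: (λ.0) ((λ.λ.0) (λ.λ.0 1))
  →1  (λ.λ.0) (λ.λ.0 1)
  →2  λ.0

Answer: normal form = λ.0  (in 2 steps)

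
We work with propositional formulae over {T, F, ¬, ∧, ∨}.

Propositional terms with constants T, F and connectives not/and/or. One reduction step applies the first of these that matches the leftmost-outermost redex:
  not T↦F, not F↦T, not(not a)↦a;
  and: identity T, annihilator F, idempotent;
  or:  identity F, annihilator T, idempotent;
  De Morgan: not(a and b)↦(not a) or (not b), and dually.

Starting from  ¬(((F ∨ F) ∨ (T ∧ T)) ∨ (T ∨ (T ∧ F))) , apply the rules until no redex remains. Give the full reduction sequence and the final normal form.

  start: ¬(((F ∨ F) ∨ (T ∧ T)) ∨ (T ∨ (T ∧ F)))
  [1] ¬((F ∨ F) ∨ (T ∧ T)) ∧ ¬(T ∨ (T ∧ F))
  [2] (¬(F ∨ F) ∧ ¬(T ∧ T)) ∧ ¬(T ∨ (T ∧ F))
  [3] ((¬F ∧ ¬F) ∧ ¬(T ∧ T)) ∧ ¬(T ∨ (T ∧ F))
  [4] (¬F ∧ ¬(T ∧ T)) ∧ ¬(T ∨ (T ∧ F))
  [5] (T ∧ ¬(T ∧ T)) ∧ ¬(T ∨ (T ∧ F))
  [6] ¬(T ∧ T) ∧ ¬(T ∨ (T ∧ F))
  [7] (¬T ∨ ¬T) ∧ ¬(T ∨ (T ∧ F))
  [8] ¬T ∧ ¬(T ∨ (T ∧ F))
  [9] F ∧ ¬(T ∨ (T ∧ F))
  [10] F

Answer: normal form = F  (in 10 steps)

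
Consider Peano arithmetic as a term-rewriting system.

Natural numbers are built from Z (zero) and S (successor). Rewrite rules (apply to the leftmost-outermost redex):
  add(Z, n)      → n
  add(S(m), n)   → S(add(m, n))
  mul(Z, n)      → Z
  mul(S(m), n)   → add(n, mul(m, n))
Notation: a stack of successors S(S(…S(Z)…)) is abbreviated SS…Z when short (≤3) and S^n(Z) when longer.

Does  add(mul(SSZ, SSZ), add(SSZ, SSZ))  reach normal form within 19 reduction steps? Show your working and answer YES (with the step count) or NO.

  start: add(mul(SSZ, SSZ), add(SSZ, SSZ))
  →1  add(add(SSZ, mul(SZ, SSZ)), add(SSZ, SSZ))
  →2  add(S(add(SZ, mul(SZ, SSZ))), add(SSZ, SSZ))
  →3  S(add(add(SZ, mul(SZ, SSZ)), add(SSZ, SSZ)))
  →4  S(add(S(add(Z, mul(SZ, SSZ))), add(SSZ, SSZ)))
  →5  S(S(add(add(Z, mul(SZ, SSZ)), add(SSZ, SSZ))))
  →6  S(S(add(mul(SZ, SSZ), add(SSZ, SSZ))))
  →7  S(S(add(add(SSZ, mul(Z, SSZ)), add(SSZ, SSZ))))
  →8  S(S(add(S(add(SZ, mul(Z, SSZ))), add(SSZ, SSZ))))
  →9  S(S(S(add(add(SZ, mul(Z, SSZ)), add(SSZ, SSZ)))))
  →10  S(S(S(add(S(add(Z, mul(Z, SSZ))), add(SSZ, SSZ)))))
  →11  S(S(S(S(add(add(Z, mul(Z, SSZ)), add(SSZ, SSZ))))))
  →12  S(S(S(S(add(mul(Z, SSZ), add(SSZ, SSZ))))))
  →13  S(S(S(S(add(Z, add(SSZ, SSZ))))))
  →14  S(S(S(S(add(SSZ, SSZ)))))
  →15  S(S(S(S(S(add(SZ, SSZ))))))
  →16  S(S(S(S(S(S(add(Z, SSZ)))))))
  →17  S^8(Z)

Answer: YES — reaches normal form S^8(Z) in 17 ≤ 19 steps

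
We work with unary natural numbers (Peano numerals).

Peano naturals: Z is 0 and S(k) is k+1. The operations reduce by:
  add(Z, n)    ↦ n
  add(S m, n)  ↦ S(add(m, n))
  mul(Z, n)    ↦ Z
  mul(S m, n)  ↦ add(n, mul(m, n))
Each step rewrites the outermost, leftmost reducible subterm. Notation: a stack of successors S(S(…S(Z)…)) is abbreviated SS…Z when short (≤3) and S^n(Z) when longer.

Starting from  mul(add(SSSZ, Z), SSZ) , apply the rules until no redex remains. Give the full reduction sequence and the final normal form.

  start: mul(add(SSSZ, Z), SSZ)
  →1  mul(S(add(SSZ, Z)), SSZ)
  →2  add(SSZ, mul(add(SSZ, Z), SSZ))
  →3  S(add(SZ, mul(add(SSZ, Z), SSZ)))
  →4  S(S(add(Z, mul(add(SSZ, Z), SSZ))))
  →5  S(S(mul(add(SSZ, Z), SSZ)))
  →6  S(S(mul(S(add(SZ, Z)), SSZ)))
  →7  S(S(add(SSZ, mul(add(SZ, Z), SSZ))))
  →8  S(S(S(add(SZ, mul(add(SZ, Z), SSZ)))))
  →9  S(S(S(S(add(Z, mul(add(SZ, Z), SSZ))))))
  →10  S(S(S(S(mul(add(SZ, Z), SSZ)))))
  →11  S(S(S(S(mul(S(add(Z, Z)), SSZ)))))
  →12  S(S(S(S(add(SSZ, mul(add(Z, Z), SSZ))))))
  →13  S(S(S(S(S(add(SZ, mul(add(Z, Z), SSZ)))))))
  →14  S(S(S(S(S(S(add(Z, mul(add(Z, Z), SSZ))))))))
  →15  S(S(S(S(S(S(mul(add(Z, Z), SSZ)))))))
  →16  S(S(S(S(S(S(mul(Z, SSZ)))))))
  →17  S^6(Z)

Answer: normal form = S^6(Z)  (in 17 steps)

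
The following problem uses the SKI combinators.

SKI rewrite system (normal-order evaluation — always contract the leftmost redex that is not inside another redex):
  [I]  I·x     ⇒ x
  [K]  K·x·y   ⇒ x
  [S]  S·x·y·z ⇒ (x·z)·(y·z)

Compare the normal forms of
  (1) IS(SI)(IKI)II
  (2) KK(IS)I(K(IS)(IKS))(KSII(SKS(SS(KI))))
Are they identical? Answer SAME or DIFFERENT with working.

Answer: DIFFERENT — A ⇓ I, B ⇓ SI(SS(KI))

Reduction:
Term A:
  start: IS(SI)(IKI)II
  step 1: S(SI)(IKI)II
  step 2: SII(IKII)I
  step 3: I(IKII)(I(IKII))I
  step 4: IKII(I(IKII))I
  step 5: KII(I(IKII))I
  step 6: I(I(IKII))I
  step 7: I(IKII)I
  step 8: IKIII
  step 9: KIII
  step 10: II
  step 11: I

Term B:
  start: KK(IS)I(K(IS)(IKS))(KSII(SKS(SS(KI))))
  step 1: KI(K(IS)(IKS))(KSII(SKS(SS(KI))))
  step 2: I(KSII(SKS(SS(KI))))
  step 3: KSII(SKS(SS(KI)))
  step 4: SI(SKS(SS(KI)))
  step 5: SI(K(SS(KI))(S(SS(KI))))
  step 6: SI(SS(KI))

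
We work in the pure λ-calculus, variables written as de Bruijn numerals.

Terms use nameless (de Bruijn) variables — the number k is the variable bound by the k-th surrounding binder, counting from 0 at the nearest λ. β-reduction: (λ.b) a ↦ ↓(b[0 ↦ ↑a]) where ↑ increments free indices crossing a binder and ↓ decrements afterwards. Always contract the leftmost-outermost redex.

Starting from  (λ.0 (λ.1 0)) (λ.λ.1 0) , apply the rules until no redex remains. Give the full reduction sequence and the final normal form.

Answer: normal form = λ.λ.1 0  (in 4 steps)

Working:
  start: (λ.0 (λ.1 0)) (λ.λ.1 0)
  [1] (λ.λ.1 0) (λ.(λ.λ.1 0) 0)
  [2] λ.(λ.(λ.λ.1 0) 0) 0
  [3] λ.(λ.λ.1 0) 0
  [4] λ.λ.1 0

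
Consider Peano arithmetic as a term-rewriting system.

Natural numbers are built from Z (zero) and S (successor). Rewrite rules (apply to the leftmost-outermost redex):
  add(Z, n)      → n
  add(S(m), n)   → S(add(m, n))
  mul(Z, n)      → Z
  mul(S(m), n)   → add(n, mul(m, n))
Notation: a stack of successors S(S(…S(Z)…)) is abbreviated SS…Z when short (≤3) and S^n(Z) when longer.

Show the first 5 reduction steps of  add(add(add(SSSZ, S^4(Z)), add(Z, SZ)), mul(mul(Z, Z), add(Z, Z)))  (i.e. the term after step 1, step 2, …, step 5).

Answer: after 5 steps: S(add(S(add(add(SZ, S^4(Z)), add(Z, SZ))), mul(mul(Z, Z), add(Z, Z))))

Reduction:
  start: add(add(add(SSSZ, S^4(Z)), add(Z, SZ)), mul(mul(Z, Z), add(Z, Z)))
  →1  add(add(S(add(SSZ, S^4(Z))), add(Z, SZ)), mul(mul(Z, Z), add(Z, Z)))
  →2  add(S(add(add(SSZ, S^4(Z)), add(Z, SZ))), mul(mul(Z, Z), add(Z, Z)))
  →3  S(add(add(add(SSZ, S^4(Z)), add(Z, SZ)), mul(mul(Z, Z), add(Z, Z))))
  →4  S(add(add(S(add(SZ, S^4(Z))), add(Z, SZ)), mul(mul(Z, Z), add(Z, Z))))
  →5  S(add(S(add(add(SZ, S^4(Z)), add(Z, SZ))), mul(mul(Z, Z), add(Z, Z))))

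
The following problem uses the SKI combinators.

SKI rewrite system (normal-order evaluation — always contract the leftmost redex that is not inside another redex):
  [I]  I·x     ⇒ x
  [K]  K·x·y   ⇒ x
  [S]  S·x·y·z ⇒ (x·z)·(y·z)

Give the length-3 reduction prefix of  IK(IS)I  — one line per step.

Answer: after 3 steps: S

Derivation:
  start: IK(IS)I
  [1] K(IS)I
  [2] IS
  [3] S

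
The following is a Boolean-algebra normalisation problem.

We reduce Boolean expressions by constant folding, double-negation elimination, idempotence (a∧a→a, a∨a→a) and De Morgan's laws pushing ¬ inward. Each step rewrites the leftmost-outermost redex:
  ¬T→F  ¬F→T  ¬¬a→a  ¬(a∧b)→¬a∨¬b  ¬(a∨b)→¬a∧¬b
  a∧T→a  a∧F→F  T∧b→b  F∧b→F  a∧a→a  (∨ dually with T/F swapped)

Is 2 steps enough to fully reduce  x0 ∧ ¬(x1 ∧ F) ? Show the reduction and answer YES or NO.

  start: x0 ∧ ¬(x1 ∧ F)
  [1] x0 ∧ (¬x1 ∨ ¬F)
  [2] x0 ∧ (¬x1 ∨ T)

Answer: NO — after 2 steps the term is x0 ∧ (¬x1 ∨ T), not yet normal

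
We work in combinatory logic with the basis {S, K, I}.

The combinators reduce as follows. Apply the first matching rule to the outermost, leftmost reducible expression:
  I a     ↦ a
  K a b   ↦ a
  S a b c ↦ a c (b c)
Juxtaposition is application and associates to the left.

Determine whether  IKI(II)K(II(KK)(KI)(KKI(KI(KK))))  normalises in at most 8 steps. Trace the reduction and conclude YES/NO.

Answer: YES — reaches normal form K(K(KI)) in 8 ≤ 8 steps

Working:
  start: IKI(II)K(II(KK)(KI)(KKI(KI(KK))))
  [1] KI(II)K(II(KK)(KI)(KKI(KI(KK))))
  [2] IK(II(KK)(KI)(KKI(KI(KK))))
  [3] K(II(KK)(KI)(KKI(KI(KK))))
  [4] K(I(KK)(KI)(KKI(KI(KK))))
  [5] K(KK(KI)(KKI(KI(KK))))
  [6] K(K(KKI(KI(KK))))
  [7] K(K(K(KI(KK))))
  [8] K(K(KI))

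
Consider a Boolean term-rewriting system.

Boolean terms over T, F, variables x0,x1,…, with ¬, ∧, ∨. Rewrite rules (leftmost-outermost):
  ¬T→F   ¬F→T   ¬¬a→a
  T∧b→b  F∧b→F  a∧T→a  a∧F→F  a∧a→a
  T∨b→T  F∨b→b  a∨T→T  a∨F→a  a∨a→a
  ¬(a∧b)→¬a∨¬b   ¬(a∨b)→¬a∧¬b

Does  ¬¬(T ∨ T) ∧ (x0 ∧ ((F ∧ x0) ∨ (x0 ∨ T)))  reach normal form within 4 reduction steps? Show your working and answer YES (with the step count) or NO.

  start: ¬¬(T ∨ T) ∧ (x0 ∧ ((F ∧ x0) ∨ (x0 ∨ T)))
  step 1: (T ∨ T) ∧ (x0 ∧ ((F ∧ x0) ∨ (x0 ∨ T)))
  step 2: T ∧ (x0 ∧ ((F ∧ x0) ∨ (x0 ∨ T)))
  step 3: x0 ∧ ((F ∧ x0) ∨ (x0 ∨ T))
  step 4: x0 ∧ (F ∨ (x0 ∨ T))

Answer: NO — after 4 steps the term is x0 ∧ (F ∨ (x0 ∨ T)), not yet normal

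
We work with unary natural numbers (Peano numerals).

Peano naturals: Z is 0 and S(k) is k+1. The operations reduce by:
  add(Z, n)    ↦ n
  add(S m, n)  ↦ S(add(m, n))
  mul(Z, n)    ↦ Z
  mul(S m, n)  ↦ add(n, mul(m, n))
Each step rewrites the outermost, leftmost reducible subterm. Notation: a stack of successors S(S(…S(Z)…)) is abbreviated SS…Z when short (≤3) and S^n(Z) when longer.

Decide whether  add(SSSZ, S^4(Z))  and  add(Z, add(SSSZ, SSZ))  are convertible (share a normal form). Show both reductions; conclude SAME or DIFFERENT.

Term A:
  start: add(SSSZ, S^4(Z))
  step 1: S(add(SSZ, S^4(Z)))
  step 2: S(S(add(SZ, S^4(Z))))
  step 3: S(S(S(add(Z, S^4(Z)))))
  step 4: S^7(Z)

Term B:
  start: add(Z, add(SSSZ, SSZ))
  step 1: add(SSSZ, SSZ)
  step 2: S(add(SSZ, SSZ))
  step 3: S(S(add(SZ, SSZ)))
  step 4: S(S(S(add(Z, SSZ))))
  step 5: S^5(Z)

Answer: DIFFERENT — A ⇓ S^7(Z), B ⇓ S^5(Z)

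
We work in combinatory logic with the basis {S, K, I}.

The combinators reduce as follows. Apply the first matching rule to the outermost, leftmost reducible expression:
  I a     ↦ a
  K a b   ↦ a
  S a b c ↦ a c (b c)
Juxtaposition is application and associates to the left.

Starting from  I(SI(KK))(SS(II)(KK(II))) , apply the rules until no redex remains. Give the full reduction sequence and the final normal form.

  start: I(SI(KK))(SS(II)(KK(II)))
  →1  SI(KK)(SS(II)(KK(II)))
  →2  I(SS(II)(KK(II)))(KK(SS(II)(KK(II))))
  →3  SS(II)(KK(II))(KK(SS(II)(KK(II))))
  →4  S(KK(II))(II(KK(II)))(KK(SS(II)(KK(II))))
  →5  KK(II)(KK(SS(II)(KK(II))))(II(KK(II))(KK(SS(II)(KK(II)))))
  →6  K(KK(SS(II)(KK(II))))(II(KK(II))(KK(SS(II)(KK(II)))))
  →7  KK(SS(II)(KK(II)))
  →8  K

Answer: normal form = K  (in 8 steps)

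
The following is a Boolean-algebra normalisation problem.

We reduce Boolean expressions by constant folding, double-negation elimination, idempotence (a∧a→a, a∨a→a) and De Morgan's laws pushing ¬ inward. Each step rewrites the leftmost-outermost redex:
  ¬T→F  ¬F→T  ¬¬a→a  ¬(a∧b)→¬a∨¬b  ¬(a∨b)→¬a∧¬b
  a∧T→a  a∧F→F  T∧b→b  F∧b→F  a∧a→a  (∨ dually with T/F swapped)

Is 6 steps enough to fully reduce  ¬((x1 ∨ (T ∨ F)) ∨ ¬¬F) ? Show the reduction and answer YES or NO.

Answer: NO — after 6 steps the term is F ∧ ¬¬¬F, not yet normal

Working:
  start: ¬((x1 ∨ (T ∨ F)) ∨ ¬¬F)
  step 1: ¬(x1 ∨ (T ∨ F)) ∧ ¬¬¬F
  step 2: (¬x1 ∧ ¬(T ∨ F)) ∧ ¬¬¬F
  step 3: (¬x1 ∧ (¬T ∧ ¬F)) ∧ ¬¬¬F
  step 4: (¬x1 ∧ (F ∧ ¬F)) ∧ ¬¬¬F
  step 5: (¬x1 ∧ F) ∧ ¬¬¬F
  step 6: F ∧ ¬¬¬F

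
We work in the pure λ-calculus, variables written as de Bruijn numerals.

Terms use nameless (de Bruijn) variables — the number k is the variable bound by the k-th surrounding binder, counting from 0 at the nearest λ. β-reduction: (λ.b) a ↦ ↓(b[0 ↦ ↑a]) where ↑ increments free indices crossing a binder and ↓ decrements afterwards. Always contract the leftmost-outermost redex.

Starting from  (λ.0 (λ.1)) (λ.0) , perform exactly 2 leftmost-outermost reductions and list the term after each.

  start: (λ.0 (λ.1)) (λ.0)
  step 1: (λ.0) (λ.λ.0)
  step 2: λ.λ.0

Answer: after 2 steps: λ.λ.0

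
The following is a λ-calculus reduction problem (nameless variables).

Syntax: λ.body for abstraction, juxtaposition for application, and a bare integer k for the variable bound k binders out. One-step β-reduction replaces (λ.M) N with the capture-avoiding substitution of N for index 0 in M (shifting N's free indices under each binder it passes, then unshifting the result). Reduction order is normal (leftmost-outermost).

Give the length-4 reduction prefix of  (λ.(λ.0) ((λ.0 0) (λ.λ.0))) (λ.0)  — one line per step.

Answer: after 4 steps: λ.0

Working:
  start: (λ.(λ.0) ((λ.0 0) (λ.λ.0))) (λ.0)
  →1  (λ.0) ((λ.0 0) (λ.λ.0))
  →2  (λ.0 0) (λ.λ.0)
  →3  (λ.λ.0) (λ.λ.0)
  →4  λ.0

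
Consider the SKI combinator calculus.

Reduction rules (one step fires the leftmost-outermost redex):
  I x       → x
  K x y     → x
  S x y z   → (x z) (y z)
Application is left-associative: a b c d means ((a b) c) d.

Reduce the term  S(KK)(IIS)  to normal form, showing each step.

Answer: normal form = S(KK)S  (in 2 steps)

Derivation:
  start: S(KK)(IIS)
  →1  S(KK)(IS)
  →2  S(KK)S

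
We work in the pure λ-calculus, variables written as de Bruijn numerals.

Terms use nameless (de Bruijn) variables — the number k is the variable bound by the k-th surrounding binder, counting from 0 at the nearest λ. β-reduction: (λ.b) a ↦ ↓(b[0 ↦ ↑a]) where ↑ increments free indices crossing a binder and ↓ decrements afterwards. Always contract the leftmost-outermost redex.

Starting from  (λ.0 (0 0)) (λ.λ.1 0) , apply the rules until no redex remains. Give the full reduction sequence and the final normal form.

  start: (λ.0 (0 0)) (λ.λ.1 0)
  step 1: (λ.λ.1 0) ((λ.λ.1 0) (λ.λ.1 0))
  step 2: λ.(λ.λ.1 0) (λ.λ.1 0) 0
  step 3: λ.(λ.(λ.λ.1 0) 0) 0
  step 4: λ.(λ.λ.1 0) 0
  step 5: λ.λ.1 0

Answer: normal form = λ.λ.1 0  (in 5 steps)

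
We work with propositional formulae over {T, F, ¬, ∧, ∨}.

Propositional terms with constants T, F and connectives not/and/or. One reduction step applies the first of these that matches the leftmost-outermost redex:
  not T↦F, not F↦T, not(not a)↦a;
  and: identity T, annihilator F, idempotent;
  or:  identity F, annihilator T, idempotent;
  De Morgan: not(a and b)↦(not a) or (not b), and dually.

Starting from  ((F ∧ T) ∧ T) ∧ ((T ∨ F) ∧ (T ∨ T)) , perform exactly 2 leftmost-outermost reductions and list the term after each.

Answer: after 2 steps: F ∧ ((T ∨ F) ∧ (T ∨ T))

Derivation:
  start: ((F ∧ T) ∧ T) ∧ ((T ∨ F) ∧ (T ∨ T))
  [1] (F ∧ T) ∧ ((T ∨ F) ∧ (T ∨ T))
  [2] F ∧ ((T ∨ F) ∧ (T ∨ T))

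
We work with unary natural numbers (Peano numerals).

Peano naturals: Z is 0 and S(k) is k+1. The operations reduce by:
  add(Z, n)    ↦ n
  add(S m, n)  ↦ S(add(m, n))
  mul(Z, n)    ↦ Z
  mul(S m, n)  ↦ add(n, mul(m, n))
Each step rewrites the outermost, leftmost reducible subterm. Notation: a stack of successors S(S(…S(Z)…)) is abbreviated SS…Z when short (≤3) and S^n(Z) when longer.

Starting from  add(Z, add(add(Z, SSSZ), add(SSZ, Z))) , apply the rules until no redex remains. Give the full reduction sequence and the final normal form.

  start: add(Z, add(add(Z, SSSZ), add(SSZ, Z)))
  step 1: add(add(Z, SSSZ), add(SSZ, Z))
  step 2: add(SSSZ, add(SSZ, Z))
  step 3: S(add(SSZ, add(SSZ, Z)))
  step 4: S(S(add(SZ, add(SSZ, Z))))
  step 5: S(S(S(add(Z, add(SSZ, Z)))))
  step 6: S(S(S(add(SSZ, Z))))
  step 7: S(S(S(S(add(SZ, Z)))))
  step 8: S(S(S(S(S(add(Z, Z))))))
  step 9: S^5(Z)

Answer: normal form = S^5(Z)  (in 9 steps)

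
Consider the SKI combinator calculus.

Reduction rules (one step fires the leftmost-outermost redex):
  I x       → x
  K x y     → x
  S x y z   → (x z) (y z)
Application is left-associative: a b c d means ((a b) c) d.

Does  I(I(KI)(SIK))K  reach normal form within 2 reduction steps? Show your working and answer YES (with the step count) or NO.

  start: I(I(KI)(SIK))K
  →1  I(KI)(SIK)K
  →2  KI(SIK)K

Answer: NO — after 2 steps the term is KI(SIK)K, not yet normal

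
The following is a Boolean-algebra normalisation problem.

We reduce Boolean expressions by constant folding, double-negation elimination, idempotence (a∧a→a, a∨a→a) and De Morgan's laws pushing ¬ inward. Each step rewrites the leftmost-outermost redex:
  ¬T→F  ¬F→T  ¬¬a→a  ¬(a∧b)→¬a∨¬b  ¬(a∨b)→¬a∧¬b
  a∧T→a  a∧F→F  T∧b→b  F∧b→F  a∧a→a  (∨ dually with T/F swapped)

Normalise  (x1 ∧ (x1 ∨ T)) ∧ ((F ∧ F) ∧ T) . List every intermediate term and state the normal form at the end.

Answer: normal form = F  (in 5 steps)

Working:
  start: (x1 ∧ (x1 ∨ T)) ∧ ((F ∧ F) ∧ T)
  [1] (x1 ∧ T) ∧ ((F ∧ F) ∧ T)
  [2] x1 ∧ ((F ∧ F) ∧ T)
  [3] x1 ∧ (F ∧ F)
  [4] x1 ∧ F
  [5] F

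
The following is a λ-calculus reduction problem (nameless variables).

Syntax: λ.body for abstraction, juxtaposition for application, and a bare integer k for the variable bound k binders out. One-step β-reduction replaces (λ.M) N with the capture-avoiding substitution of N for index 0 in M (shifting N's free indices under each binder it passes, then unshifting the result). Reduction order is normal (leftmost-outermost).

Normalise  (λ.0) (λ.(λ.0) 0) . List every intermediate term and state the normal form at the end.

  start: (λ.0) (λ.(λ.0) 0)
  step 1: λ.(λ.0) 0
  step 2: λ.0

Answer: normal form = λ.0  (in 2 steps)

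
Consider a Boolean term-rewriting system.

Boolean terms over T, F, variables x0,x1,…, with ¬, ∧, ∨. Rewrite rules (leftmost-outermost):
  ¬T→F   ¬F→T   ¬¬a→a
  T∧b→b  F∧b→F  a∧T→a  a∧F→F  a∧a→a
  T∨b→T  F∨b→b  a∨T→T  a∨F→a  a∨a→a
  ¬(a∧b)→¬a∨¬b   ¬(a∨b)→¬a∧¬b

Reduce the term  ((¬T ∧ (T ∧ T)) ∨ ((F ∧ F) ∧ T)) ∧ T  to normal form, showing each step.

Answer: normal form = F  (in 6 steps)

Reduction:
  start: ((¬T ∧ (T ∧ T)) ∨ ((F ∧ F) ∧ T)) ∧ T
  step 1: (¬T ∧ (T ∧ T)) ∨ ((F ∧ F) ∧ T)
  step 2: (F ∧ (T ∧ T)) ∨ ((F ∧ F) ∧ T)
  step 3: F ∨ ((F ∧ F) ∧ T)
  step 4: (F ∧ F) ∧ T
  step 5: F ∧ F
  step 6: F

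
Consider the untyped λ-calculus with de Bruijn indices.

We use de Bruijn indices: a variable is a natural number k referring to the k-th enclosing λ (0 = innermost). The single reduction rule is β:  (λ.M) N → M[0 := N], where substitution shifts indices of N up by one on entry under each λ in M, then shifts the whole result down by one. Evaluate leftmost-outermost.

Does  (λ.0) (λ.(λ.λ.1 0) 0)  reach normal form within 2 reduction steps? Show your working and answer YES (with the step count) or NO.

Answer: YES — reaches normal form λ.λ.1 0 in 2 ≤ 2 steps

Reduction:
  start: (λ.0) (λ.(λ.λ.1 0) 0)
  [1] λ.(λ.λ.1 0) 0
  [2] λ.λ.1 0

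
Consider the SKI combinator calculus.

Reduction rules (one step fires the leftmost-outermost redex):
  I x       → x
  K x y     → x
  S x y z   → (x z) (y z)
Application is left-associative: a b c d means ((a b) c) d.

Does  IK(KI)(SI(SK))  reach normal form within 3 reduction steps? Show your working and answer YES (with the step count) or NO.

Answer: YES — reaches normal form KI in 2 ≤ 3 steps

Reduction:
  start: IK(KI)(SI(SK))
  →1  K(KI)(SI(SK))
  →2  KI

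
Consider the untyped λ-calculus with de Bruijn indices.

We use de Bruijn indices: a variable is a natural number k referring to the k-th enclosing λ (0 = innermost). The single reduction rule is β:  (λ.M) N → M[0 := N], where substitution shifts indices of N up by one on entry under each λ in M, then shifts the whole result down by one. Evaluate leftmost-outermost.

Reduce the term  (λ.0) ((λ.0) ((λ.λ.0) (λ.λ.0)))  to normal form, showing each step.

  start: (λ.0) ((λ.0) ((λ.λ.0) (λ.λ.0)))
  step 1: (λ.0) ((λ.λ.0) (λ.λ.0))
  step 2: (λ.λ.0) (λ.λ.0)
  step 3: λ.0

Answer: normal form = λ.0  (in 3 steps)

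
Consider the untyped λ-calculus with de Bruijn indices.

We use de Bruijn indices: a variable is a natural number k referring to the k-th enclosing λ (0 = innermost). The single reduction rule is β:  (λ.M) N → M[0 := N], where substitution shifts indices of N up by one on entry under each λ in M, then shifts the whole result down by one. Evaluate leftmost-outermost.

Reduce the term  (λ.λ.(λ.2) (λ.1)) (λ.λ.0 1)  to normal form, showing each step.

  start: (λ.λ.(λ.2) (λ.1)) (λ.λ.0 1)
  step 1: λ.(λ.λ.λ.0 1) (λ.1)
  step 2: λ.λ.λ.0 1

Answer: normal form = λ.λ.λ.0 1  (in 2 steps)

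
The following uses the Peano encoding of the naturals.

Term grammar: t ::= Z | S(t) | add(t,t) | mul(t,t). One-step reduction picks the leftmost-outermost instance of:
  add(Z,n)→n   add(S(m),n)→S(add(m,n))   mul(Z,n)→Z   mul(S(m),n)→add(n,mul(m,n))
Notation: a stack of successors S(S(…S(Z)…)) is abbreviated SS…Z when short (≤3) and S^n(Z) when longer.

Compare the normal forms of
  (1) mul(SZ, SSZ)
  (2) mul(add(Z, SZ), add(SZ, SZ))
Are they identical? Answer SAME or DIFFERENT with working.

Answer: SAME — A ⇓ SSZ, B ⇓ SSZ

Working:
Term A:
  start: mul(SZ, SSZ)
  →1  add(SSZ, mul(Z, SSZ))
  →2  S(add(SZ, mul(Z, SSZ)))
  →3  S(S(add(Z, mul(Z, SSZ))))
  →4  S(S(mul(Z, SSZ)))
  →5  SSZ

Term B:
  start: mul(add(Z, SZ), add(SZ, SZ))
  →1  mul(SZ, add(SZ, SZ))
  →2  add(add(SZ, SZ), mul(Z, add(SZ, SZ)))
  →3  add(S(add(Z, SZ)), mul(Z, add(SZ, SZ)))
  →4  S(add(add(Z, SZ), mul(Z, add(SZ, SZ))))
  →5  S(add(SZ, mul(Z, add(SZ, SZ))))
  →6  S(S(add(Z, mul(Z, add(SZ, SZ)))))
  →7  S(S(mul(Z, add(SZ, SZ))))
  →8  SSZ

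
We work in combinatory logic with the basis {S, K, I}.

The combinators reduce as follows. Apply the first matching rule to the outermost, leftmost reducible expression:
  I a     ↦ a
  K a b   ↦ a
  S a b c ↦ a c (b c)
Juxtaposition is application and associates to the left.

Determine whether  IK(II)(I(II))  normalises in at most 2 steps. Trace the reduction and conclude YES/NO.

  start: IK(II)(I(II))
  step 1: K(II)(I(II))
  step 2: II

Answer: NO — after 2 steps the term is II, not yet normal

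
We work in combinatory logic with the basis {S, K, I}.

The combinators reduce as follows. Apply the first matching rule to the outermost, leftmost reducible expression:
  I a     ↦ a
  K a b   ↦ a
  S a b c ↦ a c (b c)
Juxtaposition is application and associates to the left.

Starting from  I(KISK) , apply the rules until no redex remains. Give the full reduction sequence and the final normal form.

  start: I(KISK)
  step 1: KISK
  step 2: IK
  step 3: K

Answer: normal form = K  (in 3 steps)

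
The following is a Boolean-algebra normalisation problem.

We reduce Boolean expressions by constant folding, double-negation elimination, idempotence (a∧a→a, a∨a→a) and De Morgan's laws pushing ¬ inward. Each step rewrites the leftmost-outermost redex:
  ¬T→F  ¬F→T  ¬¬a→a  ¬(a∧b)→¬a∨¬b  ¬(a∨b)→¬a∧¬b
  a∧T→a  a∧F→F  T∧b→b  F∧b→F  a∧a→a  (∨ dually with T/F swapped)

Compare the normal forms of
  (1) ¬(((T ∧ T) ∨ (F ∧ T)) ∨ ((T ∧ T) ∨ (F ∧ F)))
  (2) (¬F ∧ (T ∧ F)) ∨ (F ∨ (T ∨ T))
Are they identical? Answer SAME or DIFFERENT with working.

Term A:
  start: ¬(((T ∧ T) ∨ (F ∧ T)) ∨ ((T ∧ T) ∨ (F ∧ F)))
  step 1: ¬((T ∧ T) ∨ (F ∧ T)) ∧ ¬((T ∧ T) ∨ (F ∧ F))
  step 2: (¬(T ∧ T) ∧ ¬(F ∧ T)) ∧ ¬((T ∧ T) ∨ (F ∧ F))
  step 3: ((¬T ∨ ¬T) ∧ ¬(F ∧ T)) ∧ ¬((T ∧ T) ∨ (F ∧ F))
  step 4: (¬T ∧ ¬(F ∧ T)) ∧ ¬((T ∧ T) ∨ (F ∧ F))
  step 5: (F ∧ ¬(F ∧ T)) ∧ ¬((T ∧ T) ∨ (F ∧ F))
  step 6: F ∧ ¬((T ∧ T) ∨ (F ∧ F))
  step 7: F

Term B:
  start: (¬F ∧ (T ∧ F)) ∨ (F ∨ (T ∨ T))
  step 1: (T ∧ (T ∧ F)) ∨ (F ∨ (T ∨ T))
  step 2: (T ∧ F) ∨ (F ∨ (T ∨ T))
  step 3: F ∨ (F ∨ (T ∨ T))
  step 4: F ∨ (T ∨ T)
  step 5: T ∨ T
  step 6: T

Answer: DIFFERENT — A ⇓ F, B ⇓ T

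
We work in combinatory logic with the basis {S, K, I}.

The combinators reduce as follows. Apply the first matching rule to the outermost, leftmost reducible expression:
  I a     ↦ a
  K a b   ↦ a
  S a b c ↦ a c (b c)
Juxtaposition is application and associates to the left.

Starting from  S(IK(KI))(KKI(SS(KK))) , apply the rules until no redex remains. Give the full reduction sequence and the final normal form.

Answer: normal form = S(K(KI))(K(SS(KK)))  (in 2 steps)

Working:
  start: S(IK(KI))(KKI(SS(KK)))
  [1] S(K(KI))(KKI(SS(KK)))
  [2] S(K(KI))(K(SS(KK)))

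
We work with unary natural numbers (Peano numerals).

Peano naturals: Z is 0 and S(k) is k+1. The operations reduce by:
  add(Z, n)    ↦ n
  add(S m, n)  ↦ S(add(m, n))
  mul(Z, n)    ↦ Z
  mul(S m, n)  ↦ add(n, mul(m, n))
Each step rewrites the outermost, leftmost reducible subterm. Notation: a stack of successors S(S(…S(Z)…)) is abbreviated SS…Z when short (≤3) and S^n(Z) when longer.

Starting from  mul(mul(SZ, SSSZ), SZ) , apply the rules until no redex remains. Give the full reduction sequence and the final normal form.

Answer: normal form = SSSZ  (in 16 steps)

Reduction:
  start: mul(mul(SZ, SSSZ), SZ)
  [1] mul(add(SSSZ, mul(Z, SSSZ)), SZ)
  [2] mul(S(add(SSZ, mul(Z, SSSZ))), SZ)
  [3] add(SZ, mul(add(SSZ, mul(Z, SSSZ)), SZ))
  [4] S(add(Z, mul(add(SSZ, mul(Z, SSSZ)), SZ)))
  [5] S(mul(add(SSZ, mul(Z, SSSZ)), SZ))
  [6] S(mul(S(add(SZ, mul(Z, SSSZ))), SZ))
  [7] S(add(SZ, mul(add(SZ, mul(Z, SSSZ)), SZ)))
  [8] S(S(add(Z, mul(add(SZ, mul(Z, SSSZ)), SZ))))
  [9] S(S(mul(add(SZ, mul(Z, SSSZ)), SZ)))
  [10] S(S(mul(S(add(Z, mul(Z, SSSZ))), SZ)))
  [11] S(S(add(SZ, mul(add(Z, mul(Z, SSSZ)), SZ))))
  [12] S(S(S(add(Z, mul(add(Z, mul(Z, SSSZ)), SZ)))))
  [13] S(S(S(mul(add(Z, mul(Z, SSSZ)), SZ))))
  [14] S(S(S(mul(mul(Z, SSSZ), SZ))))
  [15] S(S(S(mul(Z, SZ))))
  [16] SSSZ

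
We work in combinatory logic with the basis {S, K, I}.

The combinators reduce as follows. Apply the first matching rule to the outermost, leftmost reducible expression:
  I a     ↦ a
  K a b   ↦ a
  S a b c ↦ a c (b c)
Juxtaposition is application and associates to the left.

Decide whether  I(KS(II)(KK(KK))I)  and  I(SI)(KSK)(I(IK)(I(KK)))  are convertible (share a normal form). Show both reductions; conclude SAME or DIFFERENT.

Answer: DIFFERENT — A ⇓ SKI, B ⇓ KK

Reduction:
Term A:
  start: I(KS(II)(KK(KK))I)
  →1  KS(II)(KK(KK))I
  →2  S(KK(KK))I
  →3  SKI

Term B:
  start: I(SI)(KSK)(I(IK)(I(KK)))
  →1  SI(KSK)(I(IK)(I(KK)))
  →2  I(I(IK)(I(KK)))(KSK(I(IK)(I(KK))))
  →3  I(IK)(I(KK))(KSK(I(IK)(I(KK))))
  →4  IK(I(KK))(KSK(I(IK)(I(KK))))
  →5  K(I(KK))(KSK(I(IK)(I(KK))))
  →6  I(KK)
  →7  KK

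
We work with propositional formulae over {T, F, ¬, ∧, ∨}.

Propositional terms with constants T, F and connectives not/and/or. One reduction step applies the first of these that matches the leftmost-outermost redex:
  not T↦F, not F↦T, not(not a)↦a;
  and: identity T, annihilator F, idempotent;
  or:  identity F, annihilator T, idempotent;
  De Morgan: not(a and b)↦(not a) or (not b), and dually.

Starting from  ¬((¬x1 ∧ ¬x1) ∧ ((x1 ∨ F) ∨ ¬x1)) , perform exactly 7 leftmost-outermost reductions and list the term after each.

Answer: after 7 steps: x1 ∨ ((¬x1 ∧ T) ∧ ¬¬x1)

Reduction:
  start: ¬((¬x1 ∧ ¬x1) ∧ ((x1 ∨ F) ∨ ¬x1))
  [1] ¬(¬x1 ∧ ¬x1) ∨ ¬((x1 ∨ F) ∨ ¬x1)
  [2] (¬¬x1 ∨ ¬¬x1) ∨ ¬((x1 ∨ F) ∨ ¬x1)
  [3] ¬¬x1 ∨ ¬((x1 ∨ F) ∨ ¬x1)
  [4] x1 ∨ ¬((x1 ∨ F) ∨ ¬x1)
  [5] x1 ∨ (¬(x1 ∨ F) ∧ ¬¬x1)
  [6] x1 ∨ ((¬x1 ∧ ¬F) ∧ ¬¬x1)
  [7] x1 ∨ ((¬x1 ∧ T) ∧ ¬¬x1)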